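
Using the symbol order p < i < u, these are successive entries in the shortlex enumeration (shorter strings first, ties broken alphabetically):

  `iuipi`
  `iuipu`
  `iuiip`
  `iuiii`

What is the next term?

Treat iuiii as a base-3 numeral over the given alphabet and add one, carrying through any trailing u's.

iuiiu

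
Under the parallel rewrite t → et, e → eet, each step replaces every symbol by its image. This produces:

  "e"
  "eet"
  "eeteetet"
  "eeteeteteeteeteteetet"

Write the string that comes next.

eeteeteteeteeteteeteteeteeteteeteeteteeteteeteeteteetet

Replace each of the 21 characters of eeteeteteeteeteteetet in place — eet eet et eet eet et eet et eet eet et eet eet et eet et eet eet et eet et — and concatenate.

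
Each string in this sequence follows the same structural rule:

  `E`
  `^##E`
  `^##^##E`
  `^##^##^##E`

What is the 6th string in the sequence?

^##^##^##^##^##E

The strings grow by a fixed prefix ^## each time.
From ^##^##^##E, 2 further steps: ^##^##^##E → ^##^##^##^##E → (answer).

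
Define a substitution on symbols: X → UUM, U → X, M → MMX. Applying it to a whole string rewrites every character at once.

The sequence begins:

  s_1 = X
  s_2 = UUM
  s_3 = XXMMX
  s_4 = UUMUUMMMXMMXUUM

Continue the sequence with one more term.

φ(UUMUUMMMXMMXUUM) expands symbol-by-symbol to X X MMX X X MMX MMX MMX UUM MMX MMX UUM X X MMX; joining the 15 pieces gives the next term.

XXMMXXXMMXMMXMMXUUMMMXMMXUUMXXMMX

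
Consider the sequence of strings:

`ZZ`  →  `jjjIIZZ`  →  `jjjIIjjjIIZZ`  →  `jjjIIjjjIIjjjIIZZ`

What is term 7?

Each term is the previous one with jjjII prepended.
From jjjIIjjjIIjjjIIZZ, 3 further steps: jjjIIjjjIIjjjIIZZ → jjjIIjjjIIjjjIIjjjIIZZ → jjjIIjjjIIjjjIIjjjIIjjjIIZZ → (answer).

jjjIIjjjIIjjjIIjjjIIjjjIIjjjIIZZ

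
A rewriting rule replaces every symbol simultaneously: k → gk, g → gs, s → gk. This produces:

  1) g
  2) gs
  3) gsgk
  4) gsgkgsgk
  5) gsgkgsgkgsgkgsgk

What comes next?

gsgkgsgkgsgkgsgkgsgkgsgkgsgkgsgk

Applying the rule to each of the 16 symbols of gsgkgsgkgsgkgsgk gives the pieces gs gk gs gk gs gk gs gk gs gk gs gk gs gk gs gk, which concatenate to the answer.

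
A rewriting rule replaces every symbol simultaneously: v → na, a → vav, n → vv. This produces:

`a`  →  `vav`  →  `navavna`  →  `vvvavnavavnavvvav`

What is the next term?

Replace each of the 17 characters of vvvavnavavnavvvav in place — na na na vav na vv vav na vav na vv vav na na na vav na — and concatenate.

nananavavnavvvavnavavnavvvavnananavavna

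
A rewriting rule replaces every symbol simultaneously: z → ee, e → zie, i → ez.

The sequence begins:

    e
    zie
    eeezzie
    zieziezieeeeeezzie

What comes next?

eeezzieeeezzieeeezziezieziezieziezieeeeeezzie

φ(zieziezieeeeeezzie) expands symbol-by-symbol to ee ez zie ee ez zie ee ez zie zie zie zie zie zie ee ee ez zie; joining the 18 pieces gives the next term.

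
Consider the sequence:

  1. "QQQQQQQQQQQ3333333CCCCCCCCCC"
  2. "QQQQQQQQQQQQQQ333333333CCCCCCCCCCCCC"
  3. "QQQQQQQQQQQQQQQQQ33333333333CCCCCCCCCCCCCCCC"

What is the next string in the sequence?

Reading off run lengths: Q runs 11, 14, 17; 3 runs 7, 9, 11; C runs 10, 13, 16 — each is linear in n, where the shown terms are n = 3, 4, 5.
At n = 6 the blocks have lengths 20, 13, 19.

QQQQQQQQQQQQQQQQQQQQ3333333333333CCCCCCCCCCCCCCCCCCC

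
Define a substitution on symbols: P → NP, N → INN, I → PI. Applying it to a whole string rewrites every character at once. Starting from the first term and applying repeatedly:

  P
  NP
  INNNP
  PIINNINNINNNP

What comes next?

Applying the rule to each of the 13 symbols of PIINNINNINNNP gives the pieces NP PI PI INN INN PI INN INN PI INN INN INN NP, which concatenate to the answer.

NPPIPIINNINNPIINNINNPIINNINNINNNP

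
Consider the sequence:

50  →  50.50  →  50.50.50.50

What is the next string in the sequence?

Each string is two copies of the previous one joined by '.'.
So the next term is two copies of 50.50.50.50 with '.' between the halves.

50.50.50.50.50.50.50.50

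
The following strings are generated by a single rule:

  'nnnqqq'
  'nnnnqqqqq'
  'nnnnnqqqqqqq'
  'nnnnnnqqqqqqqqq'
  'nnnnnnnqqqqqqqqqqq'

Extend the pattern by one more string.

Term n consists of n+2 n's, followed by 2n+1 q's (n = 1, 2, …).
For the next term, n = 6, so the run lengths are 8, 13.

nnnnnnnnqqqqqqqqqqqqq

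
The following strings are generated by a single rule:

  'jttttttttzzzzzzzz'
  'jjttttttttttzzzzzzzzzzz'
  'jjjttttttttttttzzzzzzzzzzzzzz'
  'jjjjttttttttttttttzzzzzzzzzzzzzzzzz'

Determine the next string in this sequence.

jjjjjttttttttttttttttzzzzzzzzzzzzzzzzzzzz

Each string has the form j^{n-2} t^{2n+2} z^{3n-1}, where the shown terms are n = 3, 4, 5, 6.
Setting n = 7 gives 5, 16, 20 characters in each block.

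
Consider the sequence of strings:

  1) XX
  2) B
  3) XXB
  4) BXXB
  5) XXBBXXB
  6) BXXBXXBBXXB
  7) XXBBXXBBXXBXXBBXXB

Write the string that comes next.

BXXBXXBBXXBXXBBXXBBXXBXXBBXXB

Each term (from the third on) is the two preceding terms concatenated in order: term 3 = XX·B = XXB.
The next term joins BXXBXXBBXXB and XXBBXXBBXXBXXBBXXB.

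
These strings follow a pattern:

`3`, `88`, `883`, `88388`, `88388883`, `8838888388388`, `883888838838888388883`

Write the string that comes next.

Each term (from the third on) is the previous term followed by the one before it: term 3 = 88·3 = 883.
The next term joins 883888838838888388883 and 8838888388388.

8838888388388883888838838888388388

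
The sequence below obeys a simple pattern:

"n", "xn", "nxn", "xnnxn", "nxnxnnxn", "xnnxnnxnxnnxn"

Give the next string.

Each term (from the third on) is the two preceding terms concatenated in order: term 3 = n·xn = nxn.
The next term joins nxnxnnxn and xnnxnnxnxnnxn.

nxnxnnxnxnnxnnxnxnnxn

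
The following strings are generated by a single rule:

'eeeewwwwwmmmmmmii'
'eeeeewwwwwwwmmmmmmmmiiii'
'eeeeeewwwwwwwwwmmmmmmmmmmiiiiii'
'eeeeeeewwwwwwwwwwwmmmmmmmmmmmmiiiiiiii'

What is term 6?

Reading off run lengths: e runs 4, 5, 6, 7; w runs 5, 7, 9, 11; m runs 6, 8, 10, 12; i runs 2, 4, 6, 8 — each is linear in n, where the shown terms are n = 2, 3, 4, 5.
For term 6, n = 7, so the run lengths are 9, 15, 16, 12.

eeeeeeeeewwwwwwwwwwwwwwwmmmmmmmmmmmmmmmmiiiiiiiiiiii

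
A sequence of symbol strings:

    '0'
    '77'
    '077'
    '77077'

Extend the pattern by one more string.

This is a Fibonacci-style word recurrence s(k) = s(k−2)·s(k−1): e.g. 0·77 = 077.
The next term joins 077 and 77077.

07777077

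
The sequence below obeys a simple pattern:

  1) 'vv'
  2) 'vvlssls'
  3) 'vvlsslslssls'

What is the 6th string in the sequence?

The strings grow by a fixed suffix lssls each time.
From vvlsslslssls, 3 further steps: vvlsslslssls → vvlsslslsslslssls → vvlsslslsslslsslslssls → (answer).

vvlsslslsslslsslslsslslssls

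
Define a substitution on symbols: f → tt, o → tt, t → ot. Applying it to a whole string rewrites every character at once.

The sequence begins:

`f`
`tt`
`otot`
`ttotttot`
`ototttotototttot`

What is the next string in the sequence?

ttotttotototttotttotttotototttot

Applying the rule to each of the 16 symbols of ototttotototttot gives the pieces tt ot tt ot ot ot tt ot tt ot tt ot ot ot tt ot, which concatenate to the answer.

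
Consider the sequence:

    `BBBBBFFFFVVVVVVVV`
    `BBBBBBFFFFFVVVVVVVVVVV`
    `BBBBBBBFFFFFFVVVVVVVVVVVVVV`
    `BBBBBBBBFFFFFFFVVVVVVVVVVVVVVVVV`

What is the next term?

BBBBBBBBBFFFFFFFFVVVVVVVVVVVVVVVVVVVV

The n-th term is n+2 B's then n+1 F's then 3n-1 V's, where the shown terms are n = 3, 4, 5, 6.
Setting n = 7 gives 9, 8, 20 characters in each block.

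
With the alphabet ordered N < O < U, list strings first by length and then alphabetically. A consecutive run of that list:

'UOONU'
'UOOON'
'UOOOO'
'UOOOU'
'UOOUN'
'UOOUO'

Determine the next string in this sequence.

Find the rightmost character of UOOUO below U, bump it to the next letter, and reset everything to its right to N.

UOOUU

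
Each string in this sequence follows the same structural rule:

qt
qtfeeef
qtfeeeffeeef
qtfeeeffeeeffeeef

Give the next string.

qtfeeeffeeeffeeeffeeef

The strings grow by a fixed suffix feeef each time.
One more step from qtfeeeffeeeffeeef gives the answer.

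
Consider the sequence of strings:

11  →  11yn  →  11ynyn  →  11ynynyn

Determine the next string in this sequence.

Every step adds yn to the end: s(k+1) = s(k)·yn.
So the next term is 11ynynyn·yn.

11ynynynyn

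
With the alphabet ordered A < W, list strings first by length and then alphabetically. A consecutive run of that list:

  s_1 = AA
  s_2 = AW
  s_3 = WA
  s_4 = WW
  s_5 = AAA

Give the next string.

AAW

Treat AAA as a base-2 numeral over the given alphabet and add one, carrying through any trailing W's.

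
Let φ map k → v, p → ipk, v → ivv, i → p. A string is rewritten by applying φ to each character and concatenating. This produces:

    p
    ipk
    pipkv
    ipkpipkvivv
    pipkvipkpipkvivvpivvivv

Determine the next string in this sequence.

ipkpipkvivvpipkvipkpipkvivvpivvivvipkpivvivvpivvivv

Applying the rule to each of the 23 symbols of pipkvipkpipkvivvpivvivv gives the pieces ipk p ipk v ivv p ipk v ipk p ipk v ivv p ivv ivv ipk p ivv ivv p ivv ivv, which concatenate to the answer.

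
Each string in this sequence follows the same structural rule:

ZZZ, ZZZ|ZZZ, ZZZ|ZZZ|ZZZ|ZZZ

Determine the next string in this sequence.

s(k+1) = s(k)·|·s(k) — each term doubles the last with '|' between the halves.
So the next term is two copies of ZZZ|ZZZ|ZZZ|ZZZ with '|' between the halves.

ZZZ|ZZZ|ZZZ|ZZZ|ZZZ|ZZZ|ZZZ|ZZZ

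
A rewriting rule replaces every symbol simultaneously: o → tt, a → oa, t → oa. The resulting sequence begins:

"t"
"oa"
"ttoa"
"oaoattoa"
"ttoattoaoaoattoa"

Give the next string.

oaoattoaoaoattoattoattoaoaoattoa

Replace each of the 16 characters of ttoattoaoaoattoa in place — oa oa tt oa oa oa tt oa tt oa tt oa oa oa tt oa — and concatenate.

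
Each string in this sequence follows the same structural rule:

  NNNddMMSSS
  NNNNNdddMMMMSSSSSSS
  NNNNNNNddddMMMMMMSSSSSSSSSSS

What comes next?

NNNNNNNNNdddddMMMMMMMMSSSSSSSSSSSSSSS

Each string has the form N^{2n+1} d^{n+1} M^{2n} S^{4n-1} (n = 1, 2, …).
At n = 4 the blocks have lengths 9, 5, 8, 15.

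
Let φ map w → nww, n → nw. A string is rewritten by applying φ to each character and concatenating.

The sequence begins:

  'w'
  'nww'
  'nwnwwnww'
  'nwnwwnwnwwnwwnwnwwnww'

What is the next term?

nwnwwnwnwwnwwnwnwwnwnwwnwwnwnwwnwwnwnwwnwnwwnwwnwnwwnww

φ(nwnwwnwnwwnwwnwnwwnww) expands symbol-by-symbol to nw nww nw nww nww nw nww nw nww nww nw nww nww nw nww nw nww nww nw nww nww; joining the 21 pieces gives the next term.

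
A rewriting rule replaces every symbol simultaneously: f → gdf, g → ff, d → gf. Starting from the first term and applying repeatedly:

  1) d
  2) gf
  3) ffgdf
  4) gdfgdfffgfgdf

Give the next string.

Applying the rule to each of the 13 symbols of gdfgdfffgfgdf gives the pieces ff gf gdf ff gf gdf gdf gdf ff gdf ff gf gdf, which concatenate to the answer.

ffgfgdfffgfgdfgdfgdfffgdfffgfgdf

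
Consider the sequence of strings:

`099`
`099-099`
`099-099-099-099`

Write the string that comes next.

Each string is two copies of the previous one joined by '-'.
Doubling 099-099-099-099 with '-' between the halves:

099-099-099-099-099-099-099-099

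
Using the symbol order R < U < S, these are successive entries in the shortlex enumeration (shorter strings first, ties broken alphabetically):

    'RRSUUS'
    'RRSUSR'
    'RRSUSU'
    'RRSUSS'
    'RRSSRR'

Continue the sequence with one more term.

Find the rightmost character of RRSSRR below S, bump it to the next letter, and reset everything to its right to R.

RRSSRU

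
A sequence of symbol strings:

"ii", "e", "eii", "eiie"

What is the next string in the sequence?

eiieeii

This is a Fibonacci-style word recurrence s(k) = s(k−1)·s(k−2): e.g. e·ii = eii.
Continuing: eiie · eii gives term 5.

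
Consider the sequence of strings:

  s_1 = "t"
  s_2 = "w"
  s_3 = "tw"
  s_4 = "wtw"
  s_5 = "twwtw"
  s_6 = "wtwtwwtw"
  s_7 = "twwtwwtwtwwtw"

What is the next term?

wtwtwwtwtwwtwwtwtwwtw

From term 3 onward, concatenate the second-to-last term with the last: t·w = tw, w·tw = wtw, …
The next term joins wtwtwwtw and twwtwwtwtwwtw.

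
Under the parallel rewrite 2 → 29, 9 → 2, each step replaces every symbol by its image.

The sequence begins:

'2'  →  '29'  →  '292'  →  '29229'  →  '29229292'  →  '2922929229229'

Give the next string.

Rewriting the 13 symbols of 2922929229229 one by one yields 29 2 29 29 2 29 2 29 29 2 29 29 2; concatenated:

292292922922929229292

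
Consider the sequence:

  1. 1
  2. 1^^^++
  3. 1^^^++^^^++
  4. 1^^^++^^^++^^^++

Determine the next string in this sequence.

The strings grow by a fixed suffix ^^^++ each time.
Applying this once more to 1^^^++^^^++^^^++:

1^^^++^^^++^^^++^^^++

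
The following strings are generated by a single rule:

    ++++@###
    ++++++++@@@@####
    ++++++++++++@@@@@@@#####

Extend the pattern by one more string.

++++++++++++++++@@@@@@@@@@######

Reading off run lengths: + runs 4, 8, 12; @ runs 1, 4, 7; # runs 3, 4, 5 — each is linear in n (n = 1, 2, …).
For the next term, n = 4, so the run lengths are 16, 10, 6.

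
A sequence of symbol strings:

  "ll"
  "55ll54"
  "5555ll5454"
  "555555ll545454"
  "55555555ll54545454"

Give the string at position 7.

555555555555ll545454545454

Each term wraps the previous one in 55 on the left and 54 on the right.
From 55555555ll54545454, 2 further steps: 55555555ll54545454 → 5555555555ll5454545454 → (answer).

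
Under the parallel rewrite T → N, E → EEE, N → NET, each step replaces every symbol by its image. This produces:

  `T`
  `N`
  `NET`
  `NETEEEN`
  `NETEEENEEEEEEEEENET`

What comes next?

φ(NETEEENEEEEEEEEENET) expands symbol-by-symbol to NET EEE N EEE EEE EEE NET EEE EEE EEE EEE EEE EEE EEE EEE EEE NET EEE N; joining the 19 pieces gives the next term.

NETEEENEEEEEEEEENETEEEEEEEEEEEEEEEEEEEEEEEEEEENETEEEN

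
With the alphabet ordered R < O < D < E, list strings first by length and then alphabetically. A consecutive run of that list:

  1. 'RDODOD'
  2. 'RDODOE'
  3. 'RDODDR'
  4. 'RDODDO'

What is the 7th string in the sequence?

RDODER

Continuing the enumeration 3 steps past RDODDO: RDODDO → RDODDD → RDODDE → (answer).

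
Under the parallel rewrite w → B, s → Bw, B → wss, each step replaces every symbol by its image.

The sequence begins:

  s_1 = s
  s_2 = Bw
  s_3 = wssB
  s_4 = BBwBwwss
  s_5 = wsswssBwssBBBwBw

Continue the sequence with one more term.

Rewriting the 16 symbols of wsswssBwssBBBwBw one by one yields B Bw Bw B Bw Bw wss B Bw Bw wss wss wss B wss B; concatenated:

BBwBwBBwBwwssBBwBwwsswsswssBwssB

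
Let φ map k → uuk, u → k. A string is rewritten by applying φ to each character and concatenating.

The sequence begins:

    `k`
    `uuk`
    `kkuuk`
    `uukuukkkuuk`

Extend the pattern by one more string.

kkuukkkuukuukuukkkuuk

Apply φ to uukuukkkuuk symbol by symbol: u→k, u→k, k→uuk, u→k, u→k, k→uuk, k→uuk, k→uuk, u→k, u→k, k→uuk; joined: k k uuk k k uuk uuk uuk k k uuk.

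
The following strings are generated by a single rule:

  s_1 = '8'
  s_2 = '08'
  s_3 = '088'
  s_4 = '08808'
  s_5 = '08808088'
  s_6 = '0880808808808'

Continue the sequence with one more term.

This is a Fibonacci-style word recurrence s(k) = s(k−1)·s(k−2): e.g. 08·8 = 088.
So term 7 is 0880808808808·08808088.

088080880880808808088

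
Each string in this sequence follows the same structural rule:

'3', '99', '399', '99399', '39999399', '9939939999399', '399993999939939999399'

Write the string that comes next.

Each term (from the third on) is the two preceding terms concatenated in order: term 3 = 3·99 = 399.
The next term joins 9939939999399 and 399993999939939999399.

9939939999399399993999939939999399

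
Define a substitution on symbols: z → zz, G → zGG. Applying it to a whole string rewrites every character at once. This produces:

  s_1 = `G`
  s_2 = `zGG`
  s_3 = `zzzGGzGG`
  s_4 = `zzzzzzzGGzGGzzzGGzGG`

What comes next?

Rewriting the 20 symbols of zzzzzzzGGzGGzzzGGzGG one by one yields zz zz zz zz zz zz zz zGG zGG zz zGG zGG zz zz zz zGG zGG zz zGG zGG; concatenated:

zzzzzzzzzzzzzzzGGzGGzzzGGzGGzzzzzzzGGzGGzzzGGzGG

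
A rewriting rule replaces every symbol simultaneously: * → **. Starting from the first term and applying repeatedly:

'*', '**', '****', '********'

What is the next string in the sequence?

****************

Rewriting each symbol of ********: *→**, *→**, *→**, *→**, *→**, *→**, *→**, *→**, which concatenates to ** ** ** ** ** ** ** **.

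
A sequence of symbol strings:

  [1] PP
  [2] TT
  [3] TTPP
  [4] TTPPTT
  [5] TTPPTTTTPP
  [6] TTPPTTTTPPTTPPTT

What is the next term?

From term 3 onward, concatenate the last term with the second-to-last: TT·PP = TTPP, TTPP·TT = TTPPTT, …
The next term joins TTPPTTTTPPTTPPTT and TTPPTTTTPP.

TTPPTTTTPPTTPPTTTTPPTTTTPP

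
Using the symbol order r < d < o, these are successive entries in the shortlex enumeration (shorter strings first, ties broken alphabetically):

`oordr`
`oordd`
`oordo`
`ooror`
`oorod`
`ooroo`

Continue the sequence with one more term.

oodrr

The successor of ooroo increments the rightmost position that isn't already o and resets every position after it to r.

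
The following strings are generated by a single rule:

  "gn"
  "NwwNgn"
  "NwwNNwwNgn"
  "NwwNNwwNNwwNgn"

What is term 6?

NwwNNwwNNwwNNwwNNwwNgn

Each term is the previous one with NwwN prepended.
From NwwNNwwNNwwNgn, 2 further steps: NwwNNwwNNwwNgn → NwwNNwwNNwwNNwwNgn → (answer).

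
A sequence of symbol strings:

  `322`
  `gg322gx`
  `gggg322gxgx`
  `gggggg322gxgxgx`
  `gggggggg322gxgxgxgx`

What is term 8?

gggggggggggggg322gxgxgxgxgxgxgx

Each term wraps the previous one in gg on the left and gx on the right.
From gggggggg322gxgxgxgx, 3 further steps: gggggggg322gxgxgxgx → gggggggggg322gxgxgxgxgx → gggggggggggg322gxgxgxgxgxgx → (answer).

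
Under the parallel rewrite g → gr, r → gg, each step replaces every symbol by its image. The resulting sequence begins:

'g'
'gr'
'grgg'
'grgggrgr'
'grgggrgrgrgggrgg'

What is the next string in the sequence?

Rewriting the 16 symbols of grgggrgrgrgggrgg one by one yields gr gg gr gr gr gg gr gg gr gg gr gr gr gg gr gr; concatenated:

grgggrgrgrgggrgggrgggrgrgrgggrgr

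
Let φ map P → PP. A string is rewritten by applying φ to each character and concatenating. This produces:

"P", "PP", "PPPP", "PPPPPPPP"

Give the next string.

Rewriting each symbol of PPPPPPPP: P→PP, P→PP, P→PP, P→PP, P→PP, P→PP, P→PP, P→PP, which concatenates to PP PP PP PP PP PP PP PP.

PPPPPPPPPPPPPPPP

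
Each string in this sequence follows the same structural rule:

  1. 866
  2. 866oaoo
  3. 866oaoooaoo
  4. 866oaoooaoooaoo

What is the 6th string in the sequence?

Every step adds oaoo to the end: s(k+1) = s(k)·oaoo.
From 866oaoooaoooaoo, 2 further steps: 866oaoooaoooaoo → 866oaoooaoooaoooaoo → (answer).

866oaoooaoooaoooaoooaoo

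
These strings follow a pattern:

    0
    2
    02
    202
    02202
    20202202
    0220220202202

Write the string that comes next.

This is a Fibonacci-style word recurrence s(k) = s(k−2)·s(k−1): e.g. 0·2 = 02.
So term 8 is 20202202·0220220202202.

202022020220220202202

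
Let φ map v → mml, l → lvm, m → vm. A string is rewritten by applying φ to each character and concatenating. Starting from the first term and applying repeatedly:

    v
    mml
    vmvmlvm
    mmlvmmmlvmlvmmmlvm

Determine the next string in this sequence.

φ(mmlvmmmlvmlvmmmlvm) expands symbol-by-symbol to vm vm lvm mml vm vm vm lvm mml vm lvm mml vm vm vm lvm mml vm; joining the 18 pieces gives the next term.

vmvmlvmmmlvmvmvmlvmmmlvmlvmmmlvmvmvmlvmmmlvm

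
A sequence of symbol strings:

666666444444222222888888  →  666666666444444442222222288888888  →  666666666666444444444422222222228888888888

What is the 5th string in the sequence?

666666666666666666444444444444442222222222222288888888888888

Term n consists of 3n 6's, followed by 2n+2 4's, followed by 2n+2 2's, followed by 2n+2 8's, where the shown terms are n = 2, 3, 4.
Setting n = 6 gives 18, 14, 14, 14 characters in each block.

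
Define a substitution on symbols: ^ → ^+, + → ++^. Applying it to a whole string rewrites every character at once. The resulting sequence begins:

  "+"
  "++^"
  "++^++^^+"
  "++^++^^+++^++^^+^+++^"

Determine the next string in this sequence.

Replace each of the 21 characters of ++^++^^+++^++^^+^+++^ in place — ++^ ++^ ^+ ++^ ++^ ^+ ^+ ++^ ++^ ++^ ^+ ++^ ++^ ^+ ^+ ++^ ^+ ++^ ++^ ++^ ^+ — and concatenate.

++^++^^+++^++^^+^+++^++^++^^+++^++^^+^+++^^+++^++^++^^+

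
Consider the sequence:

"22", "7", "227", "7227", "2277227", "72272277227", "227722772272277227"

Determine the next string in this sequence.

72272277227227722772272277227

Each term (from the third on) is the two preceding terms concatenated in order: term 3 = 22·7 = 227.
So term 8 is 72272277227·227722772272277227.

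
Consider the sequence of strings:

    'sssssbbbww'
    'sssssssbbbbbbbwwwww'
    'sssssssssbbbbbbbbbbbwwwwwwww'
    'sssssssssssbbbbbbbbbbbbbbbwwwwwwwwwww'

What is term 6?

Reading off run lengths: s runs 5, 7, 9, 11; b runs 3, 7, 11, 15; w runs 2, 5, 8, 11 — each is linear in n (n = 1, 2, …).
At n = 6 the blocks have lengths 15, 23, 17.

sssssssssssssssbbbbbbbbbbbbbbbbbbbbbbbwwwwwwwwwwwwwwwww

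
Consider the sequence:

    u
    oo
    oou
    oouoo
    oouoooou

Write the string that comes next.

oouoooouoouoo

Each term (from the third on) is the previous term followed by the one before it: term 3 = oo·u = oou.
The next term joins oouoooou and oouoo.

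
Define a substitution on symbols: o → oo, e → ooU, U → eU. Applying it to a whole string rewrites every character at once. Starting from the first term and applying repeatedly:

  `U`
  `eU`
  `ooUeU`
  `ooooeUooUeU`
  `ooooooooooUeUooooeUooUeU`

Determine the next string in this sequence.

Replace each of the 24 characters of ooooooooooUeUooooeUooUeU in place — oo oo oo oo oo oo oo oo oo oo eU ooU eU oo oo oo oo ooU eU oo oo eU ooU eU — and concatenate.

ooooooooooooooooooooeUooUeUooooooooooUeUooooeUooUeU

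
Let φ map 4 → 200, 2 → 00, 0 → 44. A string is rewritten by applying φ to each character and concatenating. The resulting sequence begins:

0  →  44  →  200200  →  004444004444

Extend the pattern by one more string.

Apply φ to 004444004444 symbol by symbol: 0→44, 0→44, 4→200, 4→200, 4→200, 4→200, 0→44, 0→44, 4→200, 4→200, 4→200, 4→200; joined: 44 44 200 200 200 200 44 44 200 200 200 200.

44442002002002004444200200200200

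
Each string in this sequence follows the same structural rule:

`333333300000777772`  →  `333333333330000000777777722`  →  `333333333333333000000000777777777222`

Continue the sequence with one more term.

Reading off run lengths: 3 runs 7, 11, 15; 0 runs 5, 7, 9; 7 runs 5, 7, 9; 2 runs 1, 2, 3 — each is linear in n (n = 1, 2, …).
For the next term, n = 4, so the run lengths are 19, 11, 11, 4.

333333333333333333300000000000777777777772222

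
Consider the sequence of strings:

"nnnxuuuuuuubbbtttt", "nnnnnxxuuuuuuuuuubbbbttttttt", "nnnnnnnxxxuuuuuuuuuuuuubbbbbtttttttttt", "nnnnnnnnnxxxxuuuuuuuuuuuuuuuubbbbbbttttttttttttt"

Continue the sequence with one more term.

nnnnnnnnnnnxxxxxuuuuuuuuuuuuuuuuuuubbbbbbbtttttttttttttttt

Term n consists of 2n-1 n's, followed by n-1 x's, followed by 3n+1 u's, followed by n+1 b's, followed by 3n-2 t's, where the shown terms are n = 2, 3, 4, 5.
Setting n = 6 gives 11, 5, 19, 7, 16 characters in each block.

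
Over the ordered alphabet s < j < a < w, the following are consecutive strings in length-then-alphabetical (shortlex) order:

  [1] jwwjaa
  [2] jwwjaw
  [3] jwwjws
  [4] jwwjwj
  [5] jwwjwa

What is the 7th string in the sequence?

Continuing the enumeration 2 steps past jwwjwa: jwwjwa → jwwjww → (answer).

jwwass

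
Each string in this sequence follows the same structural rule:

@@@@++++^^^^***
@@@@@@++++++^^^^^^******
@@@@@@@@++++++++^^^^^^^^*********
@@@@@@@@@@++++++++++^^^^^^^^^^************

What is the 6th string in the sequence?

@@@@@@@@@@@@@@++++++++++++++^^^^^^^^^^^^^^******************

Each string has the form @^{2n+2} +^{2n+2} ^^{2n+2} *^{3n} (n = 1, 2, …).
Setting n = 6 gives 14, 14, 14, 18 characters in each block.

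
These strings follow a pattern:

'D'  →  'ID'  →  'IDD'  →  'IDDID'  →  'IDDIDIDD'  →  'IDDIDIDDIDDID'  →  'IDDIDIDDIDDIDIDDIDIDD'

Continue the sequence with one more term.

IDDIDIDDIDDIDIDDIDIDDIDDIDIDDIDDID

Each term (from the third on) is the previous term followed by the one before it: term 3 = ID·D = IDD.
The next term joins IDDIDIDDIDDIDIDDIDIDD and IDDIDIDDIDDID.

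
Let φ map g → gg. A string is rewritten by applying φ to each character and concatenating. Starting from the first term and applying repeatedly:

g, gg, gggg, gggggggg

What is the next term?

gggggggggggggggg

Expanding gggggggg: g→gg, g→gg, g→gg, g→gg, g→gg, g→gg, g→gg, g→gg. Concatenated: gg gg gg gg gg gg gg gg.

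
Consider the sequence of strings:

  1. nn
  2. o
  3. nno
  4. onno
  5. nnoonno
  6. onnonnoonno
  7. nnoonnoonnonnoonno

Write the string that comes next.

onnonnoonnonnoonnoonnonnoonno

Each term (from the third on) is the two preceding terms concatenated in order: term 3 = nn·o = nno.
The next term joins onnonnoonno and nnoonnoonnonnoonno.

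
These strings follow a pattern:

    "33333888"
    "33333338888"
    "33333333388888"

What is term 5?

33333333333338888888

The n-th term is 2n+1 3's then n+1 8's, where the shown terms are n = 2, 3, 4.
For term 5, n = 6, so the run lengths are 13, 7.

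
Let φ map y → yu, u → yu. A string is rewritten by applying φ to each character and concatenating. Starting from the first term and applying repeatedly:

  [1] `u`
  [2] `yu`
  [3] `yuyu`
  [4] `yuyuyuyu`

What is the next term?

yuyuyuyuyuyuyuyu

Rewriting each symbol of yuyuyuyu: y→yu, u→yu, y→yu, u→yu, y→yu, u→yu, y→yu, u→yu, which concatenates to yu yu yu yu yu yu yu yu.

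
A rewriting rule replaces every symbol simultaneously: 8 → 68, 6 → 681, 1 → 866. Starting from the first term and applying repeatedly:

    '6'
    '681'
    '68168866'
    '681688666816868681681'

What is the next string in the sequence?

6816886668168686816816816886668168681686816886668168866

φ(681688666816868681681) expands symbol-by-symbol to 681 68 866 681 68 68 681 681 681 68 866 681 68 681 68 681 68 866 681 68 866; joining the 21 pieces gives the next term.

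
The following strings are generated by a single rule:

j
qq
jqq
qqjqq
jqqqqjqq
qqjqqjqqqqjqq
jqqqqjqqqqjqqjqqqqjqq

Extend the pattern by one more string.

qqjqqjqqqqjqqjqqqqjqqqqjqqjqqqqjqq

Each term (from the third on) is the two preceding terms concatenated in order: term 3 = j·qq = jqq.
Continuing: qqjqqjqqqqjqq · jqqqqjqqqqjqqjqqqqjqq gives term 8.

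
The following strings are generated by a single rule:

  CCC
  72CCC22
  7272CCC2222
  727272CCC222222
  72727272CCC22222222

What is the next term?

7272727272CCC2222222222

Each term wraps the previous one in 72 on the left and 22 on the right.
So the next term is 72·72727272CCC22222222·22.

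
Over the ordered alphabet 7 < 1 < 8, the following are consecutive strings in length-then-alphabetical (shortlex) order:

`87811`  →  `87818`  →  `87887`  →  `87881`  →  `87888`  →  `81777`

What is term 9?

81717

Stepping forward 3 times from 81777: 81777 → 81771 → 81778, then the target.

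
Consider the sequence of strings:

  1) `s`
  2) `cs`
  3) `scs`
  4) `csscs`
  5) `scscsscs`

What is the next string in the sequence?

Each term (from the third on) is the two preceding terms concatenated in order: term 3 = s·cs = scs.
So term 6 is csscs·scscsscs.

csscsscscsscs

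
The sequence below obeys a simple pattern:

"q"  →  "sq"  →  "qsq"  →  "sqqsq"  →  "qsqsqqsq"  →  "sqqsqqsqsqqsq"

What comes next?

This is a Fibonacci-style word recurrence s(k) = s(k−2)·s(k−1): e.g. q·sq = qsq.
So term 7 is qsqsqqsq·sqqsqqsqsqqsq.

qsqsqqsqsqqsqqsqsqqsq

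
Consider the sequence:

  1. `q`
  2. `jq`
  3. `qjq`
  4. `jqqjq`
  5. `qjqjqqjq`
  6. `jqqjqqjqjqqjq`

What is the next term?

This is a Fibonacci-style word recurrence s(k) = s(k−2)·s(k−1): e.g. q·jq = qjq.
So term 7 is qjqjqqjq·jqqjqqjqjqqjq.

qjqjqqjqjqqjqqjqjqqjq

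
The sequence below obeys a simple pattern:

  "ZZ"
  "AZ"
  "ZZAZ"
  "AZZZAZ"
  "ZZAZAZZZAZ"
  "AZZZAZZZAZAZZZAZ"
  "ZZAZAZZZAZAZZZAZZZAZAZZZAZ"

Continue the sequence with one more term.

AZZZAZZZAZAZZZAZZZAZAZZZAZAZZZAZZZAZAZZZAZ

Each term (from the third on) is the two preceding terms concatenated in order: term 3 = ZZ·AZ = ZZAZ.
Continuing: AZZZAZZZAZAZZZAZ · ZZAZAZZZAZAZZZAZZZAZAZZZAZ gives term 8.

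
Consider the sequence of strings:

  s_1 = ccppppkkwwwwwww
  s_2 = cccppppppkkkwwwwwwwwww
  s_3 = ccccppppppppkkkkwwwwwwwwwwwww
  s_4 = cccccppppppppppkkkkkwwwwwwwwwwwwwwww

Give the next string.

ccccccppppppppppppkkkkkkwwwwwwwwwwwwwwwwwww

Term n consists of n c's, followed by 2n p's, followed by n k's, followed by 3n+1 w's, where the shown terms are n = 2, 3, 4, 5.
At n = 6 the blocks have lengths 6, 12, 6, 19.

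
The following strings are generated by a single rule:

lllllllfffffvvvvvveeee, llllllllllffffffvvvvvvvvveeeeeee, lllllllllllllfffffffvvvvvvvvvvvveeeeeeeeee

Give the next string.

llllllllllllllllffffffffvvvvvvvvvvvvvvveeeeeeeeeeeee

Term n consists of 3n+1 l's, followed by n+3 f's, followed by 3n v's, followed by 3n-2 e's, where the shown terms are n = 2, 3, 4.
At n = 5 the blocks have lengths 16, 8, 15, 13.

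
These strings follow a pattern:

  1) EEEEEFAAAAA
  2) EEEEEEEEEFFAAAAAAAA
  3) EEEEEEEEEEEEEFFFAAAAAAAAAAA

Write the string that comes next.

The n-th term is 4n+1 E's then n F's then 3n+2 A's (n = 1, 2, …).
At n = 4 the blocks have lengths 17, 4, 14.

EEEEEEEEEEEEEEEEEFFFFAAAAAAAAAAAAAA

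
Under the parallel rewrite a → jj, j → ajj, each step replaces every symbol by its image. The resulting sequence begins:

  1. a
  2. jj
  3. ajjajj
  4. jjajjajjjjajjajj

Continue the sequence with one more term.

ajjajjjjajjajjjjajjajjajjajjjjajjajjjjajjajj

Applying the rule to each of the 16 symbols of jjajjajjjjajjajj gives the pieces ajj ajj jj ajj ajj jj ajj ajj ajj ajj jj ajj ajj jj ajj ajj, which concatenate to the answer.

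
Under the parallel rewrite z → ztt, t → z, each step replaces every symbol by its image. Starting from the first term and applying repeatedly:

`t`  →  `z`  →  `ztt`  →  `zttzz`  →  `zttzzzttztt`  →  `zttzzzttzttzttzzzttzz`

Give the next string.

Applying the rule to each of the 21 symbols of zttzzzttzttzttzzzttzz gives the pieces ztt z z ztt ztt ztt z z ztt z z ztt z z ztt ztt ztt z z ztt ztt, which concatenate to the answer.

zttzzzttzttzttzzzttzzzttzzzttzttzttzzzttztt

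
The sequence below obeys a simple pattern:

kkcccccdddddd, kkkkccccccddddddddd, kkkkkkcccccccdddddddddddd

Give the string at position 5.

kkkkkkkkkkcccccccccdddddddddddddddddd

Reading off run lengths: k runs 2, 4, 6; c runs 5, 6, 7; d runs 6, 9, 12 — each is linear in n, where the shown terms are n = 2, 3, 4.
For term 5, n = 6, so the run lengths are 10, 9, 18.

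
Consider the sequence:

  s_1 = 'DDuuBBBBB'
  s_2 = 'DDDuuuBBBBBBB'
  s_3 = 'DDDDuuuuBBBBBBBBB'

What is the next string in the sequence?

DDDDDuuuuuBBBBBBBBBBB

Each string has the form D^{n} u^{n} B^{2n+1}, where the shown terms are n = 2, 3, 4.
For the next term, n = 5, so the run lengths are 5, 5, 11.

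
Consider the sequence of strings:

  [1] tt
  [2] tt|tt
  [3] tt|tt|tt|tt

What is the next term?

tt|tt|tt|tt|tt|tt|tt|tt

s(k+1) = s(k)·|·s(k) — each term doubles the last with '|' between the halves.
One more doubling of tt|tt|tt|tt gives the answer.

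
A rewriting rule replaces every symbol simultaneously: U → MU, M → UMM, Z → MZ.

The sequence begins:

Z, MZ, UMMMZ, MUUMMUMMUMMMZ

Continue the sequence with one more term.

UMMMUMUUMMUMMMUUMMUMMMUUMMUMMUMMMZ

Applying the rule to each of the 13 symbols of MUUMMUMMUMMMZ gives the pieces UMM MU MU UMM UMM MU UMM UMM MU UMM UMM UMM MZ, which concatenate to the answer.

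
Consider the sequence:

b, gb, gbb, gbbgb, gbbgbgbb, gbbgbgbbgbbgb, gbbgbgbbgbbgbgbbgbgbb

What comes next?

gbbgbgbbgbbgbgbbgbgbbgbbgbgbbgbbgb

Each term (from the third on) is the previous term followed by the one before it: term 3 = gb·b = gbb.
So term 8 is gbbgbgbbgbbgbgbbgbgbb·gbbgbgbbgbbgb.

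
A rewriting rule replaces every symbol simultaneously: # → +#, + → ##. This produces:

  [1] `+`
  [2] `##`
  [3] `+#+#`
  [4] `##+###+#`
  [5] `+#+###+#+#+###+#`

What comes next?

Rewriting the 16 symbols of +#+###+#+#+###+# one by one yields ## +# ## +# +# +# ## +# ## +# ## +# +# +# ## +#; concatenated:

##+###+#+#+###+###+###+#+#+###+#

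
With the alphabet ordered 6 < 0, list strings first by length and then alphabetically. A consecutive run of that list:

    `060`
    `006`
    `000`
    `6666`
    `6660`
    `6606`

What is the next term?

6600

The successor of 6606 increments the rightmost position that isn't already 0 and resets every position after it to 6.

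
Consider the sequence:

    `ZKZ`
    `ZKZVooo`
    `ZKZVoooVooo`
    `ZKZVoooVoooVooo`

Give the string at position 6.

ZKZVoooVoooVoooVoooVooo

Every step adds Vooo to the end: s(k+1) = s(k)·Vooo.
From ZKZVoooVoooVooo, 2 further steps: ZKZVoooVoooVooo → ZKZVoooVoooVoooVooo → (answer).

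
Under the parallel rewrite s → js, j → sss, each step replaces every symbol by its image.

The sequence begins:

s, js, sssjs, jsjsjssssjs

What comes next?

sssjssssjssssjsjsjsjssssjs

Rewriting each symbol of jsjsjssssjs: j→sss, s→js, j→sss, s→js, j→sss, s→js, s→js, s→js, s→js, j→sss, s→js, which concatenates to sss js sss js sss js js js js sss js.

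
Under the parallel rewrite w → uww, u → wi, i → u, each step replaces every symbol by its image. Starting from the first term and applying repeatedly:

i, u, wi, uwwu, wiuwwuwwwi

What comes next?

Apply φ to wiuwwuwwwi symbol by symbol: w→uww, i→u, u→wi, w→uww, w→uww, u→wi, w→uww, w→uww, w→uww, i→u; joined: uww u wi uww uww wi uww uww uww u.

uwwuwiuwwuwwwiuwwuwwuwwu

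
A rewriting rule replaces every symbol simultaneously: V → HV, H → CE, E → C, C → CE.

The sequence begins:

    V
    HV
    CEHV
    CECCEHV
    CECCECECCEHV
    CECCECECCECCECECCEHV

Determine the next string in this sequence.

CECCECECCECCECECCECECCECCECECCEHV

Applying the rule to each of the 20 symbols of CECCECECCECCECECCEHV gives the pieces CE C CE CE C CE C CE CE C CE CE C CE C CE CE C CE HV, which concatenate to the answer.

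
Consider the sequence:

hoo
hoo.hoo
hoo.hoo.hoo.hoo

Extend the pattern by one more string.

s(k+1) = s(k)·.·s(k) — each term doubles the last with '.' between the halves.
One more doubling of hoo.hoo.hoo.hoo gives the answer.

hoo.hoo.hoo.hoo.hoo.hoo.hoo.hoo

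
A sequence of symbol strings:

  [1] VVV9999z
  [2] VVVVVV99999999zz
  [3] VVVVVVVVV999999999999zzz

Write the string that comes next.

VVVVVVVVVVVV9999999999999999zzzz

Each string has the form V^{3n} 9^{4n} z^{n} (n = 1, 2, …).
At n = 4 the blocks have lengths 12, 16, 4.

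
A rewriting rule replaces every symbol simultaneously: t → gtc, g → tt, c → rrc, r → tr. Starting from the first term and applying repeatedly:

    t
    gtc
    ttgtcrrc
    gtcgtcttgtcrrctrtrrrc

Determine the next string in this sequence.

Rewriting the 21 symbols of gtcgtcttgtcrrctrtrrrc one by one yields tt gtc rrc tt gtc rrc gtc gtc tt gtc rrc tr tr rrc gtc tr gtc tr tr tr rrc; concatenated:

ttgtcrrcttgtcrrcgtcgtcttgtcrrctrtrrrcgtctrgtctrtrtrrrc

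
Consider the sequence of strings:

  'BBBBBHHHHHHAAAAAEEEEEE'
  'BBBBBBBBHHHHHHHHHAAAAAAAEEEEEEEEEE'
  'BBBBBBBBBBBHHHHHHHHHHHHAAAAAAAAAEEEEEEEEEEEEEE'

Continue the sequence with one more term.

Reading off run lengths: B runs 5, 8, 11; H runs 6, 9, 12; A runs 5, 7, 9; E runs 6, 10, 14 — each is linear in n (n = 1, 2, …).
At n = 4 the blocks have lengths 14, 15, 11, 18.

BBBBBBBBBBBBBBHHHHHHHHHHHHHHHAAAAAAAAAAAEEEEEEEEEEEEEEEEEE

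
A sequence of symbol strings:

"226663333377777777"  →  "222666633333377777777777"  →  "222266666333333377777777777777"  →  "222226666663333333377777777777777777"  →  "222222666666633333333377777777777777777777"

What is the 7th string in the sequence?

222222226666666663333333333377777777777777777777777777

Reading off run lengths: 2 runs 2, 3, 4, 5, 6; 6 runs 3, 4, 5, 6, 7; 3 runs 5, 6, 7, 8, 9; 7 runs 8, 11, 14, 17, 20 — each is linear in n, where the shown terms are n = 3, 4, 5, 6, 7.
At n = 9 the blocks have lengths 8, 9, 11, 26.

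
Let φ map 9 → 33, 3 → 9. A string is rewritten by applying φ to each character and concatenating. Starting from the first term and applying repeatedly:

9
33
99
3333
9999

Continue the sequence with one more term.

33333333

Rewriting each symbol of 9999: 9→33, 9→33, 9→33, 9→33, which concatenates to 33 33 33 33.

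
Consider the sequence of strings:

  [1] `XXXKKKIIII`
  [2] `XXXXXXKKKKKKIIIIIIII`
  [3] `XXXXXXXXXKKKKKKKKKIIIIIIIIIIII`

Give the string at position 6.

XXXXXXXXXXXXXXXXXXKKKKKKKKKKKKKKKKKKIIIIIIIIIIIIIIIIIIIIIIII

Term n consists of 3n X's, followed by 3n K's, followed by 4n I's (n = 1, 2, …).
For term 6, n = 6, so the run lengths are 18, 18, 24.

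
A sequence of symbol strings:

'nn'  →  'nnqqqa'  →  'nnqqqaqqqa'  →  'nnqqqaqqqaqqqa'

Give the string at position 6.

Every step adds qqqa to the end: s(k+1) = s(k)·qqqa.
From nnqqqaqqqaqqqa, 2 further steps: nnqqqaqqqaqqqa → nnqqqaqqqaqqqaqqqa → (answer).

nnqqqaqqqaqqqaqqqaqqqa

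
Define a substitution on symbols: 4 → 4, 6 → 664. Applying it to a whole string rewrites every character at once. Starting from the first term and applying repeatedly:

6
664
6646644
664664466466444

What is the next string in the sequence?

6646644664664446646644664664444

φ(664664466466444) expands symbol-by-symbol to 664 664 4 664 664 4 4 664 664 4 664 664 4 4 4; joining the 15 pieces gives the next term.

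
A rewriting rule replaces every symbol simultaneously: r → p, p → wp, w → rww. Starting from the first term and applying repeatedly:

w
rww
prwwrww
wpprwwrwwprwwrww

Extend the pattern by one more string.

rwwwpwpprwwrwwprwwrwwwpprwwrwwprwwrww

Replace each of the 16 characters of wpprwwrwwprwwrww in place — rww wp wp p rww rww p rww rww wp p rww rww p rww rww — and concatenate.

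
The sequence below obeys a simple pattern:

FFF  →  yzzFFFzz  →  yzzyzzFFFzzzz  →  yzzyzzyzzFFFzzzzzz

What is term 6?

s(k+1) = yzz·s(k)·zz, so each term gains yzz as a prefix and zz as a suffix.
From yzzyzzyzzFFFzzzzzz, 2 further steps: yzzyzzyzzFFFzzzzzz → yzzyzzyzzyzzFFFzzzzzzzz → (answer).

yzzyzzyzzyzzyzzFFFzzzzzzzzzz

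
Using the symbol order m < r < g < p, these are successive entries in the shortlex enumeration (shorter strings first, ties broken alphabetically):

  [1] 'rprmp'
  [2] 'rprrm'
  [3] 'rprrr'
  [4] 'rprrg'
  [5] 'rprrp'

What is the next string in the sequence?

rprgm

The successor of rprrp increments the rightmost position that isn't already p and resets every position after it to m.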